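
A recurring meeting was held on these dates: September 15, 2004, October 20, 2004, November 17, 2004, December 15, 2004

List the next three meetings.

These are Wednesdays at 28- or 35-day spacing (35, 28, 28).
The pattern: 3rd Wednesday of the month.
3rd Wednesday of January 2005: January 19, 2005.
February 2005 — 3rd Wednesday is February 16, 2005.
March 2005 — 3rd Wednesday is March 16, 2005.

January 19, 2005; February 16, 2005; March 16, 2005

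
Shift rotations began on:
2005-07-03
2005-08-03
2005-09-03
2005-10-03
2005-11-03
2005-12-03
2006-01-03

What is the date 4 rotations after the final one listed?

2006-05-03

Each date is the 3rd; the gaps (31, 31, 30, 31, 30, 31) track the month lengths.
The rule is the 3rd of each month.
Next: February 2006 → 2006-02-03.
March 2006: 2006-03-03.
Next: April 2006 → 2006-04-03.
Next: May 2006 → 2006-05-03.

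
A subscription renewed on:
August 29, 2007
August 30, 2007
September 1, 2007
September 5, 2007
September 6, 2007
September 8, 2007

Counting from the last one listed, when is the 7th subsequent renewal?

Gaps: 1, 2, 4, 1, 2 days — not constant, but cyclic with period 3.
The events fall on every Wednesday, Thursday and Saturday.
The following Wednesday is September 12, 2007.
The following Thursday is September 13, 2007.
The following Saturday is September 15, 2007.
Next Wednesday: September 19, 2007.
Next Thursday: September 20, 2007.
The following Saturday is September 22, 2007.
The following Wednesday is September 26, 2007.

September 26, 2007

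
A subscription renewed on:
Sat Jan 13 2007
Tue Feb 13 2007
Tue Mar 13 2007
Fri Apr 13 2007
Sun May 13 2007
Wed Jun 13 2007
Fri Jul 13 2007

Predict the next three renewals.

Mon Aug 13 2007, Thu Sep 13 2007, Sat Oct 13 2007

The day-of-month is always 13 (31, 28, 31, 30, 31, 30 days between events).
So this recurs on the 13th of each month.
August 2007: Mon Aug 13 2007.
Next: September 2007 → Thu Sep 13 2007.
Next: October 2007 → Sat Oct 13 2007.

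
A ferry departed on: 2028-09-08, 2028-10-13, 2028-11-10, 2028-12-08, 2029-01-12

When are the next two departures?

2029-02-09, 2029-03-09

Gaps: 35, 28, 28, 35 days — a mix of 28 and 35. Every date is a Friday.
Each is the 2nd Friday of its month.
2nd Friday of February 2029: 2029-02-09.
2nd Friday of March 2029: 2029-03-09.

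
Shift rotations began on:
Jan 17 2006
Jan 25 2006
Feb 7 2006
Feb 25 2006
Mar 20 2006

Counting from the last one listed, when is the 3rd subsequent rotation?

Jun 27 2006

Gaps: 8, 13, 18, 23 days — each gap is 5 larger than the previous one.
Next gap: 28 days. Mar 20 2006 + 28 days = Apr 17 2006.
Next gap: 33 days. Apr 17 2006 + 33 days = May 20 2006.
Next gap: 38 days. May 20 2006 + 38 days = Jun 27 2006.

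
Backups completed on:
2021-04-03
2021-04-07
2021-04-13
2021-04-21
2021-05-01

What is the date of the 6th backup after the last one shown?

The spacing grows by 2 each time: 4, 6, 8, 10 days.
Next gap: 12 days. 2021-05-01 + 12 days = 2021-05-13.
Next gap: 14 days. 2021-05-13 + 14 days = 2021-05-27.
Next gap: 16 days. 2021-05-27 + 16 days = 2021-06-12.
Next gap: 18 days. 2021-06-12 + 18 days = 2021-06-30.
Next gap: 20 days. 2021-06-30 + 20 days = 2021-07-20.
Next gap: 22 days. 2021-07-20 + 22 days = 2021-08-11.

2021-08-11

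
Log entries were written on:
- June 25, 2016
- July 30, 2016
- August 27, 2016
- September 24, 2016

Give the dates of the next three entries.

All Saturdays; the gaps (35, 28, 28) vary with month length.
This is the last Saturday of each month.
Last Saturday of October 2016: October 29, 2016.
Last Saturday of November 2016: November 26, 2016.
Last Saturday of December 2016: December 31, 2016.

October 29, 2016; November 26, 2016; December 31, 2016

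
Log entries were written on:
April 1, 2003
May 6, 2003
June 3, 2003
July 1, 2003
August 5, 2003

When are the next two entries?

September 2, 2003; October 7, 2003

Gaps: 35, 28, 28, 35 days — a mix of 28 and 35. Every date is a Tuesday.
Each is the 1st Tuesday of its month.
1st Tuesday of September 2003: September 2, 2003.
October 2003 — 1st Tuesday is October 7, 2003.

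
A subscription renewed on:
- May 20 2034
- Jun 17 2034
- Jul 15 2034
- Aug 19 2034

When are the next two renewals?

All dates are Saturdays, 28, 28, 35 days apart.
Specifically, the 3rd Saturday of each month.
September 2034 — 3rd Saturday is Sep 16 2034.
October 2034 — 3rd Saturday is Oct 21 2034.

Sep 16 2034, Oct 21 2034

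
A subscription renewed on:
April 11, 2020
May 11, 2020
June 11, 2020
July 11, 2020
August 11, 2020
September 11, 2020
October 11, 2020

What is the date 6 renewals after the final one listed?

Gaps: 30, 31, 30, 31, 31, 30 days — not constant. Every event is on the 11th of the month.
Pattern: the 11th of each month.
November 2020: November 11, 2020.
Next: December 2020 → December 11, 2020.
Next: January 2021 → January 11, 2021.
February 2021: February 11, 2021.
Next: March 2021 → March 11, 2021.
Next: April 2021 → April 11, 2021.

April 11, 2021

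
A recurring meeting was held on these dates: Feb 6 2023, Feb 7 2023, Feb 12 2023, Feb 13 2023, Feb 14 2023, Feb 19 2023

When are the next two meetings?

Gaps: 1, 5, 1, 1, 5 days — not constant, but cyclic with period 3.
The events fall on every Monday, Tuesday and Sunday.
The following Monday is Feb 20 2023.
The following Tuesday is Feb 21 2023.

Feb 20 2023, Feb 21 2023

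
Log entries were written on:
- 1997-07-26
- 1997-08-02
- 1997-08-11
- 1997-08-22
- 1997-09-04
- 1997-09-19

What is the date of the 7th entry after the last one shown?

1998-02-27

Gaps: 7, 9, 11, 13, 15 days — each gap is 2 larger than the previous one.
Next gap: 17 days. 1997-09-19 + 17 days = 1997-10-06.
Next gap: 19 days. 1997-10-06 + 19 days = 1997-10-25.
Next gap: 21 days. 1997-10-25 + 21 days = 1997-11-15.
Next gap: 23 days. 1997-11-15 + 23 days = 1997-12-08.
Next gap: 25 days. 1997-12-08 + 25 days = 1998-01-02.
Next gap: 27 days. 1998-01-02 + 27 days = 1998-01-29.
Next gap: 29 days. 1998-01-29 + 29 days = 1998-02-27.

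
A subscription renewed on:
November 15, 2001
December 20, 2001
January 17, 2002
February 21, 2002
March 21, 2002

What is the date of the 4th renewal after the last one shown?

These are Thursdays at 28- or 35-day spacing (35, 28, 35, 28).
The pattern: 3rd Thursday of the month.
April 2002 — 3rd Thursday is April 18, 2002.
May 2002 — 3rd Thursday is May 16, 2002.
June 2002 — 3rd Thursday is June 20, 2002.
3rd Thursday of July 2002: July 18, 2002.

July 18, 2002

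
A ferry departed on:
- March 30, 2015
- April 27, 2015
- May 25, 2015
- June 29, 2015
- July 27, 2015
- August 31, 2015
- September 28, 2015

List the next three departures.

October 26, 2015; November 30, 2015; December 28, 2015

Every date is a Monday; gaps 28, 28, 35, 28, 35, 28 days.
Each is the last Monday of its month (at least one falls on the 29th or later, ruling out '4th Monday').
Last Monday of October 2015: October 26, 2015.
Last Monday of November 2015: November 30, 2015.
December 2015 ends with Monday December 28, 2015.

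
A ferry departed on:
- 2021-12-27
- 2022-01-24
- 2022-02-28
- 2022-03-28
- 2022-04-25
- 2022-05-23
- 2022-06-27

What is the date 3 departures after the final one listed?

2022-09-26

These are Mondays at 28- or 35-day spacing (28, 35, 28, 28, 28, 35).
The pattern: 4th Monday of the month.
July 2022 — 4th Monday is 2022-07-25.
August 2022 — 4th Monday is 2022-08-22.
September 2022 — 4th Monday is 2022-09-26.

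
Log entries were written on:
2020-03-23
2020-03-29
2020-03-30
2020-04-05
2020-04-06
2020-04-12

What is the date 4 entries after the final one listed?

Every event lands on a Monday or Sunday (gaps cycle 6, 1, 6, 1, 6).
So the schedule is: every Monday and Sunday.
The following Monday is 2020-04-13.
Next Sunday: 2020-04-19.
The following Monday is 2020-04-20.
Next Sunday: 2020-04-26.

2020-04-26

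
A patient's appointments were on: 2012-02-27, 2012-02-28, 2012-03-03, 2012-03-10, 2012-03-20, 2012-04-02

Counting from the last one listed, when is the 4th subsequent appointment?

Gaps: 1, 4, 7, 10, 13 days — each gap is 3 larger than the previous one.
Next gap: 16 days. 2012-04-02 + 16 days = 2012-04-18.
Next gap: 19 days. 2012-04-18 + 19 days = 2012-05-07.
Next gap: 22 days. 2012-05-07 + 22 days = 2012-05-29.
Next gap: 25 days. 2012-05-29 + 25 days = 2012-06-23.

2012-06-23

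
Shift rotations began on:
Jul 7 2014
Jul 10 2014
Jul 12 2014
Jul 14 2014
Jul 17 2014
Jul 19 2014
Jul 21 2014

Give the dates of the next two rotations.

Jul 24 2014, Jul 26 2014

Every event lands on a Monday or Thursday or Saturday (gaps cycle 3, 2, 2, 3, 2, 2).
So the schedule is: every Monday, Thursday and Saturday.
The following Thursday is Jul 24 2014.
The following Saturday is Jul 26 2014.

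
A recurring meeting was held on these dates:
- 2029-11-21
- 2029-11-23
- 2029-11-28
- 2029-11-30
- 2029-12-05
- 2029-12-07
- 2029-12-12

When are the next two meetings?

Every event lands on a Wednesday or Friday (gaps cycle 2, 5, 2, 5, 2, 5).
So the schedule is: every Wednesday and Friday.
The following Friday is 2029-12-14.
Next Wednesday: 2029-12-19.

2029-12-14, 2029-12-19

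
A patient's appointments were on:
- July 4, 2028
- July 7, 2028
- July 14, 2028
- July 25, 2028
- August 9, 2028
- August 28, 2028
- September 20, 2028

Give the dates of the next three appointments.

The spacing grows by 4 each time: 3, 7, 11, 15, 19, 23 days.
Next gap: 27 days. September 20, 2028 + 27 days = October 17, 2028.
Next gap: 31 days. October 17, 2028 + 31 days = November 17, 2028.
Next gap: 35 days. November 17, 2028 + 35 days = December 22, 2028.

October 17, 2028; November 17, 2028; December 22, 2028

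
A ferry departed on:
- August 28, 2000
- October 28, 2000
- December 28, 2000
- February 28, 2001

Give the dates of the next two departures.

The day-of-month is always 28 (61, 61, 62 days between events).
So this recurs on the 28th of every 2 months.
Next: April 2001 → April 28, 2001.
June 2001: June 28, 2001.

April 28, 2001; June 28, 2001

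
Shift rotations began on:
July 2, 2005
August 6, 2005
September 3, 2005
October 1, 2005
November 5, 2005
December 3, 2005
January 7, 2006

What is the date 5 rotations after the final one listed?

All dates are Saturdays, 35, 28, 28, 35, 28, 35 days apart.
Specifically, the 1st Saturday of each month.
1st Saturday of February 2006: February 4, 2006.
March 2006 — 1st Saturday is March 4, 2006.
April 2006 — 1st Saturday is April 1, 2006.
May 2006 — 1st Saturday is May 6, 2006.
1st Saturday of June 2006: June 3, 2006.

June 3, 2006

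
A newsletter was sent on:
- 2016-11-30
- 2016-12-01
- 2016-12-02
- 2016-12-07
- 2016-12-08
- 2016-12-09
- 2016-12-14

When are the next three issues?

Gaps: 1, 1, 5, 1, 1, 5 days — not constant, but cyclic with period 3.
The events fall on every Wednesday, Thursday and Friday.
The following Thursday is 2016-12-15.
The following Friday is 2016-12-16.
The following Wednesday is 2016-12-21.

2016-12-15, 2016-12-16, 2016-12-21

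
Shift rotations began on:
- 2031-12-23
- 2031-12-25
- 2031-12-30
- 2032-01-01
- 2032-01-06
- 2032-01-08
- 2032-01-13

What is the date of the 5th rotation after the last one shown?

2032-01-29

Gaps: 2, 5, 2, 5, 2, 5 days — not constant, but cyclic with period 2.
The events fall on every Tuesday and Thursday.
The following Thursday is 2032-01-15.
Next Tuesday: 2032-01-20.
The following Thursday is 2032-01-22.
Next Tuesday: 2032-01-27.
The following Thursday is 2032-01-29.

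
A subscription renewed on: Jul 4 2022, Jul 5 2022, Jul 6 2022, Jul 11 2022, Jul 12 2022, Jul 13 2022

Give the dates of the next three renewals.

Gaps: 1, 1, 5, 1, 1 days — not constant, but cyclic with period 3.
The events fall on every Monday, Tuesday and Wednesday.
The following Monday is Jul 18 2022.
Next Tuesday: Jul 19 2022.
The following Wednesday is Jul 20 2022.

Jul 18 2022, Jul 19 2022, Jul 20 2022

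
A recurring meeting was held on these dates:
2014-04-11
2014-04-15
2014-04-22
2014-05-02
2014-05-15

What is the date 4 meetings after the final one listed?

2014-08-05

Intervals are 4, 7, 10, 13 days — an arithmetic progression with common difference 3.
Next gap: 16 days. 2014-05-15 + 16 days = 2014-05-31.
Next gap: 19 days. 2014-05-31 + 19 days = 2014-06-19.
Next gap: 22 days. 2014-06-19 + 22 days = 2014-07-11.
Next gap: 25 days. 2014-07-11 + 25 days = 2014-08-05.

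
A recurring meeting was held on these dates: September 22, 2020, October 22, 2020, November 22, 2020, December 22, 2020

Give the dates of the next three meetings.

Each date is the 22nd; the gaps (30, 31, 30) track the month lengths.
The rule is the 22nd of each month.
Next: January 2021 → January 22, 2021.
Next: February 2021 → February 22, 2021.
Next: March 2021 → March 22, 2021.

January 22, 2021; February 22, 2021; March 22, 2021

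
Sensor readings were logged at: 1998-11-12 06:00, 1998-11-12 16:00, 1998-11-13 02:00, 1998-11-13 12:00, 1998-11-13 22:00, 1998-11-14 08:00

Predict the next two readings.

Gaps: 10, 10, 10, 10, 10 hours — each event is 10 hours after the previous one.
1998-11-14 08:00 + 10 h = 1998-11-14 18:00.
1998-11-14 18:00 + 10 h = 1998-11-15 04:00.

1998-11-14 18:00, 1998-11-15 04:00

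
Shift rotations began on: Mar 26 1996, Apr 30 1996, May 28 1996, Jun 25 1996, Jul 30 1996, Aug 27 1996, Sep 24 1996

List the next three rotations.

All Tuesdays; the gaps (35, 28, 28, 35, 28, 28) vary with month length.
This is the last Tuesday of each month.
Last Tuesday of October 1996: Oct 29 1996.
Last Tuesday of November 1996: Nov 26 1996.
December 1996 ends with Tuesday Dec 31 1996.

Oct 29 1996, Nov 26 1996, Dec 31 1996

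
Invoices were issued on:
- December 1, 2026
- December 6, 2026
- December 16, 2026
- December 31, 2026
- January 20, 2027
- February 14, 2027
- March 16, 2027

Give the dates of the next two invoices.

April 20, 2027; May 30, 2027

Intervals are 5, 10, 15, 20, 25, 30 days — an arithmetic progression with common difference 5.
Next gap: 35 days. March 16, 2027 + 35 days = April 20, 2027.
Next gap: 40 days. April 20, 2027 + 40 days = May 30, 2027.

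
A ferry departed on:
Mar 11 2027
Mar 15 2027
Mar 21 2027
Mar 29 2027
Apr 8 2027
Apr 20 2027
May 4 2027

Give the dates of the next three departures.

The spacing grows by 2 each time: 4, 6, 8, 10, 12, 14 days.
Next gap: 16 days. May 4 2027 + 16 days = May 20 2027.
Next gap: 18 days. May 20 2027 + 18 days = Jun 7 2027.
Next gap: 20 days. Jun 7 2027 + 20 days = Jun 27 2027.

May 20 2027, Jun 7 2027, Jun 27 2027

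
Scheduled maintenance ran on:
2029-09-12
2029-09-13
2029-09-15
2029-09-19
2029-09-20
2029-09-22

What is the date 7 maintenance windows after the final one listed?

2029-10-10

The gap pattern 1, 2, 4, 1, 2 repeats every 3 events.
These are the Wednesdays, Thursdays and Saturdays of each week.
The following Wednesday is 2029-09-26.
Next Thursday: 2029-09-27.
Next Saturday: 2029-09-29.
The following Wednesday is 2029-10-03.
Next Thursday: 2029-10-04.
The following Saturday is 2029-10-06.
The following Wednesday is 2029-10-10.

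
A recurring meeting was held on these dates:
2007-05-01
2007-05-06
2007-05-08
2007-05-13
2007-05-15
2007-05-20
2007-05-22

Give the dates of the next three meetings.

Gaps: 5, 2, 5, 2, 5, 2 days — not constant, but cyclic with period 2.
The events fall on every Tuesday and Sunday.
Next Sunday: 2007-05-27.
The following Tuesday is 2007-05-29.
Next Sunday: 2007-06-03.

2007-05-27, 2007-05-29, 2007-06-03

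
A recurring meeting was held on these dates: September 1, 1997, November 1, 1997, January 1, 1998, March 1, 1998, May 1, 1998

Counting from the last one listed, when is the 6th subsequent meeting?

Each date is the 1st; the gaps (61, 61, 59, 61) track the month lengths.
The rule is the 1st of every 2 months.
July 1998: July 1, 1998.
Next: September 1998 → September 1, 1998.
November 1998: November 1, 1998.
Next: January 1999 → January 1, 1999.
March 1999: March 1, 1999.
May 1999: May 1, 1999.

May 1, 1999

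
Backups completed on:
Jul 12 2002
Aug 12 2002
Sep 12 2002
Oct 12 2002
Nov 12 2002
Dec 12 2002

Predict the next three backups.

Each date is the 12th; the gaps (31, 31, 30, 31, 30) track the month lengths.
The rule is the 12th of each month.
January 2003: Jan 12 2003.
February 2003: Feb 12 2003.
March 2003: Mar 12 2003.

Jan 12 2003, Feb 12 2003, Mar 12 2003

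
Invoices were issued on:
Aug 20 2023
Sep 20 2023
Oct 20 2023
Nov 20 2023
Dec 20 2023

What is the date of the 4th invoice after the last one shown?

Apr 20 2024

Each date is the 20th; the gaps (31, 30, 31, 30) track the month lengths.
The rule is the 20th of each month.
Next: January 2024 → Jan 20 2024.
February 2024: Feb 20 2024.
Next: March 2024 → Mar 20 2024.
Next: April 2024 → Apr 20 2024.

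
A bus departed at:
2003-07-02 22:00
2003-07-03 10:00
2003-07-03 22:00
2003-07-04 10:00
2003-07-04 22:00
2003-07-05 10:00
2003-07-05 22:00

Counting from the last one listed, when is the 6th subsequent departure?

2003-07-08 22:00

The interval is a steady 12 hours (12, 12, 12, 12, 12, 12).
2003-07-05 22:00 + 12 h = 2003-07-06 10:00.
2003-07-06 10:00 + 12 h = 2003-07-06 22:00.
2003-07-06 22:00 + 12 h = 2003-07-07 10:00.
2003-07-07 10:00 + 12 h = 2003-07-07 22:00.
2003-07-07 22:00 + 12 h = 2003-07-08 10:00.
2003-07-08 10:00 + 12 h = 2003-07-08 22:00.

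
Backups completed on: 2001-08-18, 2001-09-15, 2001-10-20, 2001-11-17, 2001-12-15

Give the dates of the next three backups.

All dates are Saturdays, 28, 35, 28, 28 days apart.
Specifically, the 3rd Saturday of each month.
January 2002 — 3rd Saturday is 2002-01-19.
3rd Saturday of February 2002: 2002-02-16.
March 2002 — 3rd Saturday is 2002-03-16.

2002-01-19, 2002-02-16, 2002-03-16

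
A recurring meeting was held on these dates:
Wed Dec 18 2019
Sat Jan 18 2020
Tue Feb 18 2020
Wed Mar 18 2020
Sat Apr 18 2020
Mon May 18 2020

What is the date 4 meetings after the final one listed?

Each date is the 18th; the gaps (31, 31, 29, 31, 30) track the month lengths.
The rule is the 18th of each month.
Next: June 2020 → Thu Jun 18 2020.
July 2020: Sat Jul 18 2020.
Next: August 2020 → Tue Aug 18 2020.
Next: September 2020 → Fri Sep 18 2020.

Fri Sep 18 2020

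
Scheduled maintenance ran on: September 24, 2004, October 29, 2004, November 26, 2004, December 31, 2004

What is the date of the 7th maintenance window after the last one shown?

July 29, 2005

These are Fridays with 35, 28, 35-day gaps.
Each is the final Friday of its month — October 29, 2004 is past the 28th, so '4th Friday' doesn't fit.
January 2005 ends with Friday January 28, 2005.
February 2005 ends with Friday February 25, 2005.
March 2005 ends with Friday March 25, 2005.
April 2005 ends with Friday April 29, 2005.
Last Friday of May 2005: May 27, 2005.
June 2005 ends with Friday June 24, 2005.
July 2005 ends with Friday July 29, 2005.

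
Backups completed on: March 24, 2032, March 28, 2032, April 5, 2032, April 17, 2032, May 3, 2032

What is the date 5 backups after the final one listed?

Intervals are 4, 8, 12, 16 days — an arithmetic progression with common difference 4.
Next gap: 20 days. May 3, 2032 + 20 days = May 23, 2032.
Next gap: 24 days. May 23, 2032 + 24 days = June 16, 2032.
Next gap: 28 days. June 16, 2032 + 28 days = July 14, 2032.
Next gap: 32 days. July 14, 2032 + 32 days = August 15, 2032.
Next gap: 36 days. August 15, 2032 + 36 days = September 20, 2032.

September 20, 2032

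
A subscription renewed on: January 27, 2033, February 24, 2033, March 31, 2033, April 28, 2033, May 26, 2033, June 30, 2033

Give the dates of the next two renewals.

All Thursdays; the gaps (28, 35, 28, 28, 35) vary with month length.
This is the last Thursday of each month.
July 2033 ends with Thursday July 28, 2033.
Last Thursday of August 2033: August 25, 2033.

July 28, 2033; August 25, 2033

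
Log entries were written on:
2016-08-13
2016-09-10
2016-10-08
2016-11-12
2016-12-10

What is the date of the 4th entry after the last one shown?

2017-04-08

All dates are Saturdays, 28, 28, 35, 28 days apart.
Specifically, the 2nd Saturday of each month.
2nd Saturday of January 2017: 2017-01-14.
2nd Saturday of February 2017: 2017-02-11.
March 2017 — 2nd Saturday is 2017-03-11.
2nd Saturday of April 2017: 2017-04-08.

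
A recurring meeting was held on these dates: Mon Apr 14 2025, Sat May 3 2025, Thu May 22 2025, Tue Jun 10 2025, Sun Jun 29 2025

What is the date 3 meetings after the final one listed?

Every event comes 19 days after the last (19, 19, 19, 19).
Sun Jun 29 2025 + 19 days = Fri Jul 18 2025.
Fri Jul 18 2025 + 19 days = Wed Aug 6 2025.
Wed Aug 6 2025 + 19 days = Mon Aug 25 2025.

Mon Aug 25 2025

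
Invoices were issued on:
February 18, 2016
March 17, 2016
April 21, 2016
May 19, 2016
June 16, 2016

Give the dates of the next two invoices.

July 21, 2016; August 18, 2016

These are Thursdays at 28- or 35-day spacing (28, 35, 28, 28).
The pattern: 3rd Thursday of the month.
3rd Thursday of July 2016: July 21, 2016.
August 2016 — 3rd Thursday is August 18, 2016.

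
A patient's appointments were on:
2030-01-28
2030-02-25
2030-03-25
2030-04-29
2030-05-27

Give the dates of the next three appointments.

2030-06-24, 2030-07-29, 2030-08-26

Every date is a Monday; gaps 28, 28, 35, 28 days.
Each is the last Monday of its month (at least one falls on the 29th or later, ruling out '4th Monday').
Last Monday of June 2030: 2030-06-24.
Last Monday of July 2030: 2030-07-29.
Last Monday of August 2030: 2030-08-26.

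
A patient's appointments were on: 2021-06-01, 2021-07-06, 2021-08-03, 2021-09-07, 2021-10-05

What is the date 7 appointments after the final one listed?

2022-05-03

Gaps: 35, 28, 35, 28 days — a mix of 28 and 35. Every date is a Tuesday.
Each is the 1st Tuesday of its month.
November 2021 — 1st Tuesday is 2021-11-02.
1st Tuesday of December 2021: 2021-12-07.
January 2022 — 1st Tuesday is 2022-01-04.
February 2022 — 1st Tuesday is 2022-02-01.
1st Tuesday of March 2022: 2022-03-01.
1st Tuesday of April 2022: 2022-04-05.
May 2022 — 1st Tuesday is 2022-05-03.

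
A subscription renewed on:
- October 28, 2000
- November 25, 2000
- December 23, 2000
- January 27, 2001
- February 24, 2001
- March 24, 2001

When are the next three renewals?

Gaps: 28, 28, 35, 28, 28 days — a mix of 28 and 35. Every date is a Saturday.
Each is the 4th Saturday of its month.
4th Saturday of April 2001: April 28, 2001.
4th Saturday of May 2001: May 26, 2001.
4th Saturday of June 2001: June 23, 2001.

April 28, 2001; May 26, 2001; June 23, 2001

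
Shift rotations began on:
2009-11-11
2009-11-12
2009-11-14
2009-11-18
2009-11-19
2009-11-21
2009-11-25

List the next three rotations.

Gaps: 1, 2, 4, 1, 2, 4 days — not constant, but cyclic with period 3.
The events fall on every Wednesday, Thursday and Saturday.
Next Thursday: 2009-11-26.
Next Saturday: 2009-11-28.
Next Wednesday: 2009-12-02.

2009-11-26, 2009-11-28, 2009-12-02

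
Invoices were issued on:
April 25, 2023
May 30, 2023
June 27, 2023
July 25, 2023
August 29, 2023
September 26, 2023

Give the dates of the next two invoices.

These are Tuesdays with 35, 28, 28, 35, 28-day gaps.
Each is the final Tuesday of its month — May 30, 2023 is past the 28th, so '4th Tuesday' doesn't fit.
October 2023 ends with Tuesday October 31, 2023.
Last Tuesday of November 2023: November 28, 2023.

October 31, 2023; November 28, 2023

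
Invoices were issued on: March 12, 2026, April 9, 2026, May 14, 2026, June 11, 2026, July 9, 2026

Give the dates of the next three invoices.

August 13, 2026; September 10, 2026; October 8, 2026

All dates are Thursdays, 28, 35, 28, 28 days apart.
Specifically, the 2nd Thursday of each month.
August 2026 — 2nd Thursday is August 13, 2026.
2nd Thursday of September 2026: September 10, 2026.
October 2026 — 2nd Thursday is October 8, 2026.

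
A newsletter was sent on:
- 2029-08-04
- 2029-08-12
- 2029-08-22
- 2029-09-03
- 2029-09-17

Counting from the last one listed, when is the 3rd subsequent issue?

2029-11-10

The spacing grows by 2 each time: 8, 10, 12, 14 days.
Next gap: 16 days. 2029-09-17 + 16 days = 2029-10-03.
Next gap: 18 days. 2029-10-03 + 18 days = 2029-10-21.
Next gap: 20 days. 2029-10-21 + 20 days = 2029-11-10.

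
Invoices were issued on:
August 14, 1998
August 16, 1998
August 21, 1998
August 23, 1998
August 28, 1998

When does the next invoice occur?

August 30, 1998

Gaps: 2, 5, 2, 5 days — not constant, but cyclic with period 2.
The events fall on every Friday and Sunday.
The following Sunday is August 30, 1998.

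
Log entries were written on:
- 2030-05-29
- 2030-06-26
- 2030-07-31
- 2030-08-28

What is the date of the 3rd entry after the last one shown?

All Wednesdays; the gaps (28, 35, 28) vary with month length.
This is the last Wednesday of each month.
Last Wednesday of September 2030: 2030-09-25.
October 2030 ends with Wednesday 2030-10-30.
Last Wednesday of November 2030: 2030-11-27.

2030-11-27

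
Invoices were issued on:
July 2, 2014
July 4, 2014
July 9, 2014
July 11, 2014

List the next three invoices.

July 16, 2014; July 18, 2014; July 23, 2014

Every event lands on a Wednesday or Friday (gaps cycle 2, 5, 2).
So the schedule is: every Wednesday and Friday.
Next Wednesday: July 16, 2014.
The following Friday is July 18, 2014.
Next Wednesday: July 23, 2014.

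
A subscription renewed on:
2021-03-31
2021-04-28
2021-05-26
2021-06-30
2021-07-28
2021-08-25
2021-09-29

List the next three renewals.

These are Wednesdays with 28, 28, 35, 28, 28, 35-day gaps.
Each is the final Wednesday of its month — 2021-03-31 is past the 28th, so '4th Wednesday' doesn't fit.
Last Wednesday of October 2021: 2021-10-27.
Last Wednesday of November 2021: 2021-11-24.
Last Wednesday of December 2021: 2021-12-29.

2021-10-27, 2021-11-24, 2021-12-29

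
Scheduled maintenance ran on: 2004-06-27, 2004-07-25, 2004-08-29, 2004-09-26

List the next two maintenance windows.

2004-10-31, 2004-11-28

These are Sundays with 28, 35, 28-day gaps.
Each is the final Sunday of its month — 2004-08-29 is past the 28th, so '4th Sunday' doesn't fit.
October 2004 ends with Sunday 2004-10-31.
November 2004 ends with Sunday 2004-11-28.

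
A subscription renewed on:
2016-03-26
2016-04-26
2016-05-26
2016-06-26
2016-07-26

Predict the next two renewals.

The day-of-month is always 26 (31, 30, 31, 30 days between events).
So this recurs on the 26th of each month.
August 2016: 2016-08-26.
September 2016: 2016-09-26.

2016-08-26, 2016-09-26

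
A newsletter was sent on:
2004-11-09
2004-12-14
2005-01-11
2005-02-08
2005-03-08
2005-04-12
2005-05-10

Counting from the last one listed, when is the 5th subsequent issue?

2005-10-11

These are Tuesdays at 28- or 35-day spacing (35, 28, 28, 28, 35, 28).
The pattern: 2nd Tuesday of the month.
June 2005 — 2nd Tuesday is 2005-06-14.
July 2005 — 2nd Tuesday is 2005-07-12.
2nd Tuesday of August 2005: 2005-08-09.
2nd Tuesday of September 2005: 2005-09-13.
October 2005 — 2nd Tuesday is 2005-10-11.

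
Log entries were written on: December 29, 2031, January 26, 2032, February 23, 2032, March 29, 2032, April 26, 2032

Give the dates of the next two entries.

All Mondays; the gaps (28, 28, 35, 28) vary with month length.
This is the last Monday of each month.
Last Monday of May 2032: May 31, 2032.
June 2032 ends with Monday June 28, 2032.

May 31, 2032; June 28, 2032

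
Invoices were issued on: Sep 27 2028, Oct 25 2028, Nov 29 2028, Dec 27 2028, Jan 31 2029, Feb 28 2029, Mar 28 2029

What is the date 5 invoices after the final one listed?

Aug 29 2029

All Wednesdays; the gaps (28, 35, 28, 35, 28, 28) vary with month length.
This is the last Wednesday of each month.
April 2029 ends with Wednesday Apr 25 2029.
May 2029 ends with Wednesday May 30 2029.
Last Wednesday of June 2029: Jun 27 2029.
Last Wednesday of July 2029: Jul 25 2029.
August 2029 ends with Wednesday Aug 29 2029.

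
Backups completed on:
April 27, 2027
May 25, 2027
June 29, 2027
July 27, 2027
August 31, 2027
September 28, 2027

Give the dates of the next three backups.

October 26, 2027; November 30, 2027; December 28, 2027

Every date is a Tuesday; gaps 28, 35, 28, 35, 28 days.
Each is the last Tuesday of its month (at least one falls on the 29th or later, ruling out '4th Tuesday').
October 2027 ends with Tuesday October 26, 2027.
November 2027 ends with Tuesday November 30, 2027.
December 2027 ends with Tuesday December 28, 2027.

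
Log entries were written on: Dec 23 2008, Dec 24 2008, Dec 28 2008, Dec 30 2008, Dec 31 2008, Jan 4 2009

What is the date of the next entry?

Jan 6 2009

Every event lands on a Tuesday or Wednesday or Sunday (gaps cycle 1, 4, 2, 1, 4).
So the schedule is: every Tuesday, Wednesday and Sunday.
Next Tuesday: Jan 6 2009.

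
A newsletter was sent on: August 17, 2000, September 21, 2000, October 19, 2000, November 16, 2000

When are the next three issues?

All dates are Thursdays, 35, 28, 28 days apart.
Specifically, the 3rd Thursday of each month.
December 2000 — 3rd Thursday is December 21, 2000.
3rd Thursday of January 2001: January 18, 2001.
February 2001 — 3rd Thursday is February 15, 2001.

December 21, 2000; January 18, 2001; February 15, 2001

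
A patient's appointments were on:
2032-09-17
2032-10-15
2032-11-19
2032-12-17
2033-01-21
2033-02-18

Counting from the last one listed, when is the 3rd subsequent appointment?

Gaps: 28, 35, 28, 35, 28 days — a mix of 28 and 35. Every date is a Friday.
Each is the 3rd Friday of its month.
3rd Friday of March 2033: 2033-03-18.
3rd Friday of April 2033: 2033-04-15.
May 2033 — 3rd Friday is 2033-05-20.

2033-05-20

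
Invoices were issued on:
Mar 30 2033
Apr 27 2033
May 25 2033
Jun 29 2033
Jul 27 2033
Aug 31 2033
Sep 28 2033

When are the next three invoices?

Every date is a Wednesday; gaps 28, 28, 35, 28, 35, 28 days.
Each is the last Wednesday of its month (at least one falls on the 29th or later, ruling out '4th Wednesday').
October 2033 ends with Wednesday Oct 26 2033.
Last Wednesday of November 2033: Nov 30 2033.
Last Wednesday of December 2033: Dec 28 2033.

Oct 26 2033, Nov 30 2033, Dec 28 2033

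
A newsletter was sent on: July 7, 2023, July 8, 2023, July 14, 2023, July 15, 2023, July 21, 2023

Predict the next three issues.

July 22, 2023; July 28, 2023; July 29, 2023

Gaps: 1, 6, 1, 6 days — not constant, but cyclic with period 2.
The events fall on every Friday and Saturday.
The following Saturday is July 22, 2023.
The following Friday is July 28, 2023.
Next Saturday: July 29, 2023.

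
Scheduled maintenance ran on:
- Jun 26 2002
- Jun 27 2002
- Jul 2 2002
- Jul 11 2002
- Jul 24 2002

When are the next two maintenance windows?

Aug 10 2002, Aug 31 2002

Intervals are 1, 5, 9, 13 days — an arithmetic progression with common difference 4.
Next gap: 17 days. Jul 24 2002 + 17 days = Aug 10 2002.
Next gap: 21 days. Aug 10 2002 + 21 days = Aug 31 2002.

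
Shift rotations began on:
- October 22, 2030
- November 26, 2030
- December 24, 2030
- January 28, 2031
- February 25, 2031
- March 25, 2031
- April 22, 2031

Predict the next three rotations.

These are Tuesdays at 28- or 35-day spacing (35, 28, 35, 28, 28, 28).
The pattern: 4th Tuesday of the month.
4th Tuesday of May 2031: May 27, 2031.
June 2031 — 4th Tuesday is June 24, 2031.
4th Tuesday of July 2031: July 22, 2031.

May 27, 2031; June 24, 2031; July 22, 2031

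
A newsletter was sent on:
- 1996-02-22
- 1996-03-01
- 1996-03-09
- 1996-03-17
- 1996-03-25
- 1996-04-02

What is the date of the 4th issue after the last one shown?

1996-05-04

Every event comes 8 days after the last (8, 8, 8, 8, 8).
1996-04-02 + 8 days = 1996-04-10.
1996-04-10 + 8 days = 1996-04-18.
1996-04-18 + 8 days = 1996-04-26.
1996-04-26 + 8 days = 1996-05-04.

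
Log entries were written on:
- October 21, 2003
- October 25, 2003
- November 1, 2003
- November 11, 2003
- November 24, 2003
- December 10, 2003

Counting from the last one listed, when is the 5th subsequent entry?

The spacing grows by 3 each time: 4, 7, 10, 13, 16 days.
Next gap: 19 days. December 10, 2003 + 19 days = December 29, 2003.
Next gap: 22 days. December 29, 2003 + 22 days = January 20, 2004.
Next gap: 25 days. January 20, 2004 + 25 days = February 14, 2004.
Next gap: 28 days. February 14, 2004 + 28 days = March 13, 2004.
Next gap: 31 days. March 13, 2004 + 31 days = April 13, 2004.

April 13, 2004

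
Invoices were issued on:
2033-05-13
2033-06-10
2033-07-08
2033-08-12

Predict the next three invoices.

All dates are Fridays, 28, 28, 35 days apart.
Specifically, the 2nd Friday of each month.
2nd Friday of September 2033: 2033-09-09.
2nd Friday of October 2033: 2033-10-14.
2nd Friday of November 2033: 2033-11-11.

2033-09-09, 2033-10-14, 2033-11-11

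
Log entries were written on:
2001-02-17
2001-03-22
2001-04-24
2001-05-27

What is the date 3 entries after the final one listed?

The spacing is 33, 33, 33 days — always 33 days.
2001-05-27 + 33 days = 2001-06-29.
2001-06-29 + 33 days = 2001-08-01.
2001-08-01 + 33 days = 2001-09-03.

2001-09-03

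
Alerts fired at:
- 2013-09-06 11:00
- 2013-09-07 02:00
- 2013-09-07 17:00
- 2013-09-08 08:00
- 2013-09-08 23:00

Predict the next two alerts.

2013-09-09 14:00, 2013-09-10 05:00

The interval is a steady 15 hours (15, 15, 15, 15).
2013-09-08 23:00 + 15 h = 2013-09-09 14:00.
2013-09-09 14:00 + 15 h = 2013-09-10 05:00.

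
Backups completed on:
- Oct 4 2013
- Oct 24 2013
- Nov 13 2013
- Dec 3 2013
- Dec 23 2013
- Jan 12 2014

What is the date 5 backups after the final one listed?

Apr 22 2014

The spacing is 20, 20, 20, 20, 20 days — always 20 days.
Jan 12 2014 + 20 days = Feb 1 2014.
Feb 1 2014 + 20 days = Feb 21 2014.
Feb 21 2014 + 20 days = Mar 13 2014.
Mar 13 2014 + 20 days = Apr 2 2014.
Apr 2 2014 + 20 days = Apr 22 2014.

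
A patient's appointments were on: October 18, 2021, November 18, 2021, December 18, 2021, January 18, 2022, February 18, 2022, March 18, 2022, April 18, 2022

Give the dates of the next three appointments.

Each date is the 18th; the gaps (31, 30, 31, 31, 28, 31) track the month lengths.
The rule is the 18th of each month.
May 2022: May 18, 2022.
June 2022: June 18, 2022.
July 2022: July 18, 2022.

May 18, 2022; June 18, 2022; July 18, 2022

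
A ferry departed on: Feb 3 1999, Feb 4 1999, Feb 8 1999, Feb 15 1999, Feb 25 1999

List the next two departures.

Mar 10 1999, Mar 26 1999

Gaps: 1, 4, 7, 10 days — each gap is 3 larger than the previous one.
Next gap: 13 days. Feb 25 1999 + 13 days = Mar 10 1999.
Next gap: 16 days. Mar 10 1999 + 16 days = Mar 26 1999.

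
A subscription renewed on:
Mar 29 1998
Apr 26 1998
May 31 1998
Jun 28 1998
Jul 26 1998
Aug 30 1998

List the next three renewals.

Sep 27 1998, Oct 25 1998, Nov 29 1998

All Sundays; the gaps (28, 35, 28, 28, 35) vary with month length.
This is the last Sunday of each month.
September 1998 ends with Sunday Sep 27 1998.
Last Sunday of October 1998: Oct 25 1998.
November 1998 ends with Sunday Nov 29 1998.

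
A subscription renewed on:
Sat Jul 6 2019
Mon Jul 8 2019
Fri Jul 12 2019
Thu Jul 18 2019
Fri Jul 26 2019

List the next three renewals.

Mon Aug 5 2019, Sat Aug 17 2019, Sat Aug 31 2019

Gaps: 2, 4, 6, 8 days — each gap is 2 larger than the previous one.
Next gap: 10 days. Fri Jul 26 2019 + 10 days = Mon Aug 5 2019.
Next gap: 12 days. Mon Aug 5 2019 + 12 days = Sat Aug 17 2019.
Next gap: 14 days. Sat Aug 17 2019 + 14 days = Sat Aug 31 2019.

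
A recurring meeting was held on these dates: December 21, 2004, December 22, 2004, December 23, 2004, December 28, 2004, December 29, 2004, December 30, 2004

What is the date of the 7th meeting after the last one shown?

Gaps: 1, 1, 5, 1, 1 days — not constant, but cyclic with period 3.
The events fall on every Tuesday, Wednesday and Thursday.
The following Tuesday is January 4, 2005.
The following Wednesday is January 5, 2005.
The following Thursday is January 6, 2005.
Next Tuesday: January 11, 2005.
Next Wednesday: January 12, 2005.
The following Thursday is January 13, 2005.
The following Tuesday is January 18, 2005.

January 18, 2005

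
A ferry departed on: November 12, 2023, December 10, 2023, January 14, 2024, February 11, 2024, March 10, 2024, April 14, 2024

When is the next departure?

May 12, 2024

These are Sundays at 28- or 35-day spacing (28, 35, 28, 28, 35).
The pattern: 2nd Sunday of the month.
2nd Sunday of May 2024: May 12, 2024.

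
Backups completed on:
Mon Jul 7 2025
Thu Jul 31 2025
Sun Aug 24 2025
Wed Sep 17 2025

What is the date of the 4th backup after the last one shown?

Mon Dec 22 2025

The spacing is 24, 24, 24 days — always 24 days.
Wed Sep 17 2025 + 24 days = Sat Oct 11 2025.
Sat Oct 11 2025 + 24 days = Tue Nov 4 2025.
Tue Nov 4 2025 + 24 days = Fri Nov 28 2025.
Fri Nov 28 2025 + 24 days = Mon Dec 22 2025.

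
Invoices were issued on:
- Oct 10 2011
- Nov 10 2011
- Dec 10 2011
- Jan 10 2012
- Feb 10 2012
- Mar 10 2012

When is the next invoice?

The day-of-month is always 10 (31, 30, 31, 31, 29 days between events).
So this recurs on the 10th of each month.
Next: April 2012 → Apr 10 2012.

Apr 10 2012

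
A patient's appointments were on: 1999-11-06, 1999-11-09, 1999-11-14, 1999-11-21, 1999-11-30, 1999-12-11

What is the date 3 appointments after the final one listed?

2000-01-25

Gaps: 3, 5, 7, 9, 11 days — each gap is 2 larger than the previous one.
Next gap: 13 days. 1999-12-11 + 13 days = 1999-12-24.
Next gap: 15 days. 1999-12-24 + 15 days = 2000-01-08.
Next gap: 17 days. 2000-01-08 + 17 days = 2000-01-25.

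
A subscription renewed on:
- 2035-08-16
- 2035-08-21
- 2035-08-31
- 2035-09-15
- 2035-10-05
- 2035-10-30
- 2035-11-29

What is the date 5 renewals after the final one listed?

The spacing grows by 5 each time: 5, 10, 15, 20, 25, 30 days.
Next gap: 35 days. 2035-11-29 + 35 days = 2036-01-03.
Next gap: 40 days. 2036-01-03 + 40 days = 2036-02-12.
Next gap: 45 days. 2036-02-12 + 45 days = 2036-03-28.
Next gap: 50 days. 2036-03-28 + 50 days = 2036-05-17.
Next gap: 55 days. 2036-05-17 + 55 days = 2036-07-11.

2036-07-11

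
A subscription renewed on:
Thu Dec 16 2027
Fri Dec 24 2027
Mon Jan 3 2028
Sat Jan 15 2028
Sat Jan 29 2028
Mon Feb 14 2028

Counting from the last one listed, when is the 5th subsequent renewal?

Sat Jun 3 2028

Gaps: 8, 10, 12, 14, 16 days — each gap is 2 larger than the previous one.
Next gap: 18 days. Mon Feb 14 2028 + 18 days = Fri Mar 3 2028.
Next gap: 20 days. Fri Mar 3 2028 + 20 days = Thu Mar 23 2028.
Next gap: 22 days. Thu Mar 23 2028 + 22 days = Fri Apr 14 2028.
Next gap: 24 days. Fri Apr 14 2028 + 24 days = Mon May 8 2028.
Next gap: 26 days. Mon May 8 2028 + 26 days = Sat Jun 3 2028.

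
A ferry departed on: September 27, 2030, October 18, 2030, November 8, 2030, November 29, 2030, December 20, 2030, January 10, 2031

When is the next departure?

Gaps between consecutive events: 21, 21, 21, 21, 21 days — a constant 21-day interval.
January 10, 2031 + 21 days = January 31, 2031.

January 31, 2031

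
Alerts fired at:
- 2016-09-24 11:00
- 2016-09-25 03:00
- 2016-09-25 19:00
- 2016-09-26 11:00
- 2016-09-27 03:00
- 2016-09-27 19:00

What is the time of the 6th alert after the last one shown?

2016-10-01 19:00

Gaps: 16, 16, 16, 16, 16 hours — each event is 16 hours after the previous one.
2016-09-27 19:00 + 16 h = 2016-09-28 11:00.
2016-09-28 11:00 + 16 h = 2016-09-29 03:00.
2016-09-29 03:00 + 16 h = 2016-09-29 19:00.
2016-09-29 19:00 + 16 h = 2016-09-30 11:00.
2016-09-30 11:00 + 16 h = 2016-10-01 03:00.
2016-10-01 03:00 + 16 h = 2016-10-01 19:00.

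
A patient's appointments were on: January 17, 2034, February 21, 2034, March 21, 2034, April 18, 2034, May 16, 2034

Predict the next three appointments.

These are Tuesdays at 28- or 35-day spacing (35, 28, 28, 28).
The pattern: 3rd Tuesday of the month.
June 2034 — 3rd Tuesday is June 20, 2034.
3rd Tuesday of July 2034: July 18, 2034.
August 2034 — 3rd Tuesday is August 15, 2034.

June 20, 2034; July 18, 2034; August 15, 2034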